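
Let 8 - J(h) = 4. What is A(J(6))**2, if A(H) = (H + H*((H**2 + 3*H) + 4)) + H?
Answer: 18496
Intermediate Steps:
J(h) = 4 (J(h) = 8 - 1*4 = 8 - 4 = 4)
A(H) = 2*H + H*(4 + H**2 + 3*H) (A(H) = (H + H*(4 + H**2 + 3*H)) + H = 2*H + H*(4 + H**2 + 3*H))
A(J(6))**2 = (4*(6 + 4**2 + 3*4))**2 = (4*(6 + 16 + 12))**2 = (4*34)**2 = 136**2 = 18496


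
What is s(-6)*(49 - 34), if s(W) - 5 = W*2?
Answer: -105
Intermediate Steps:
s(W) = 5 + 2*W (s(W) = 5 + W*2 = 5 + 2*W)
s(-6)*(49 - 34) = (5 + 2*(-6))*(49 - 34) = (5 - 12)*15 = -7*15 = -105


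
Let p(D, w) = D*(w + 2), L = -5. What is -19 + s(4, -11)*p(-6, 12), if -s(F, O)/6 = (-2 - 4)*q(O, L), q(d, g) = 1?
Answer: -3043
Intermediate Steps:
p(D, w) = D*(2 + w)
s(F, O) = 36 (s(F, O) = -6*(-2 - 4) = -(-36) = -6*(-6) = 36)
-19 + s(4, -11)*p(-6, 12) = -19 + 36*(-6*(2 + 12)) = -19 + 36*(-6*14) = -19 + 36*(-84) = -19 - 3024 = -3043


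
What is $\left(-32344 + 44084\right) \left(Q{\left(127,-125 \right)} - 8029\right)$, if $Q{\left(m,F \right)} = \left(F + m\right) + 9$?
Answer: $-94131320$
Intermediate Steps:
$Q{\left(m,F \right)} = 9 + F + m$
$\left(-32344 + 44084\right) \left(Q{\left(127,-125 \right)} - 8029\right) = \left(-32344 + 44084\right) \left(\left(9 - 125 + 127\right) - 8029\right) = 11740 \left(11 - 8029\right) = 11740 \left(-8018\right) = -94131320$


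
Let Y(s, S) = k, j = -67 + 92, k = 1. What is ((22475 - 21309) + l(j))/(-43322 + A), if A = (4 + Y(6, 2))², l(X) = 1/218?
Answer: -254189/9438746 ≈ -0.026930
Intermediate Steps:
j = 25
l(X) = 1/218
Y(s, S) = 1
A = 25 (A = (4 + 1)² = 5² = 25)
((22475 - 21309) + l(j))/(-43322 + A) = ((22475 - 21309) + 1/218)/(-43322 + 25) = (1166 + 1/218)/(-43297) = (254189/218)*(-1/43297) = -254189/9438746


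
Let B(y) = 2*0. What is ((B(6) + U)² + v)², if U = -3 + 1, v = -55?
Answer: 2601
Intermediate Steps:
B(y) = 0
U = -2
((B(6) + U)² + v)² = ((0 - 2)² - 55)² = ((-2)² - 55)² = (4 - 55)² = (-51)² = 2601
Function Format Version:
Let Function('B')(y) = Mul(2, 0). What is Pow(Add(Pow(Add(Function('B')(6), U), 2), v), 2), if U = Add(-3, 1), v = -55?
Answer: 2601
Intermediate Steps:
Function('B')(y) = 0
U = -2
Pow(Add(Pow(Add(Function('B')(6), U), 2), v), 2) = Pow(Add(Pow(Add(0, -2), 2), -55), 2) = Pow(Add(Pow(-2, 2), -55), 2) = Pow(Add(4, -55), 2) = Pow(-51, 2) = 2601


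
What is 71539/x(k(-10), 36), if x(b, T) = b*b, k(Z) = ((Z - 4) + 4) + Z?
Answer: 71539/400 ≈ 178.85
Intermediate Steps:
k(Z) = 2*Z (k(Z) = ((-4 + Z) + 4) + Z = Z + Z = 2*Z)
x(b, T) = b²
71539/x(k(-10), 36) = 71539/((2*(-10))²) = 71539/((-20)²) = 71539/400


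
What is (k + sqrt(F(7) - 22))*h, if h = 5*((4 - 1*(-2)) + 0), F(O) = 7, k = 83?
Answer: 2490 + 30*I*sqrt(15) ≈ 2490.0 + 116.19*I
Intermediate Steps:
h = 30 (h = 5*((4 + 2) + 0) = 5*(6 + 0) = 5*6 = 30)
(k + sqrt(F(7) - 22))*h = (83 + sqrt(7 - 22))*30 = (83 + sqrt(-15))*30 = (83 + I*sqrt(15))*30 = 2490 + 30*I*sqrt(15)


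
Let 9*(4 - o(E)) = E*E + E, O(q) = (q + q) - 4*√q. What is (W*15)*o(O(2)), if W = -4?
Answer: 320/3 - 240*√2 ≈ -232.74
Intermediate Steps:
O(q) = -4*√q + 2*q (O(q) = 2*q - 4*√q = -4*√q + 2*q)
o(E) = 4 - E/9 - E²/9 (o(E) = 4 - (E*E + E)/9 = 4 - (E² + E)/9 = 4 - (E + E²)/9 = 4 + (-E/9 - E²/9) = 4 - E/9 - E²/9)
(W*15)*o(O(2)) = (-4*15)*(4 - (-4*√2 + 2*2)/9 - (-4*√2 + 2*2)²/9) = -60*(4 - (-4*√2 + 4)/9 - (-4*√2 + 4)²/9) = -60*(4 - (4 - 4*√2)/9 - (4 - 4*√2)²/9) = -60*(4 + (-4/9 + 4*√2/9) - (4 - 4*√2)²/9) = -60*(32/9 - (4 - 4*√2)²/9 + 4*√2/9) = -640/3 - 80*√2/3 + 20*(4 - 4*√2)²/3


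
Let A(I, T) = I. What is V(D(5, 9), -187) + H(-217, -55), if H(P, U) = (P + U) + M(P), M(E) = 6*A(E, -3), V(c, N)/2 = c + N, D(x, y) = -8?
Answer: -1964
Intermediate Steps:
V(c, N) = 2*N + 2*c (V(c, N) = 2*(c + N) = 2*(N + c) = 2*N + 2*c)
M(E) = 6*E
H(P, U) = U + 7*P (H(P, U) = (P + U) + 6*P = U + 7*P)
V(D(5, 9), -187) + H(-217, -55) = (2*(-187) + 2*(-8)) + (-55 + 7*(-217)) = (-374 - 16) + (-55 - 1519) = -390 - 1574 = -1964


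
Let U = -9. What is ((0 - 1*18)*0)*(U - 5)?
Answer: 0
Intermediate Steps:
((0 - 1*18)*0)*(U - 5) = ((0 - 1*18)*0)*(-9 - 5) = ((0 - 18)*0)*(-14) = -18*0*(-14) = 0*(-14) = 0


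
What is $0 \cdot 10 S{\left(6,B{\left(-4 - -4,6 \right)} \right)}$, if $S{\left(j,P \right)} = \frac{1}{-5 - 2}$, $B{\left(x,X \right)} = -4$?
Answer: $0$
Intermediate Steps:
$S{\left(j,P \right)} = - \frac{1}{7}$ ($S{\left(j,P \right)} = \frac{1}{-7} = - \frac{1}{7}$)
$0 \cdot 10 S{\left(6,B{\left(-4 - -4,6 \right)} \right)} = 0 \cdot 10 \left(- \frac{1}{7}\right) = 0 \left(- \frac{1}{7}\right) = 0$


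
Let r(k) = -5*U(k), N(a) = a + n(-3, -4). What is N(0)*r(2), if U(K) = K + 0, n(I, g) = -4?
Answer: 40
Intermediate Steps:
U(K) = K
N(a) = -4 + a (N(a) = a - 4 = -4 + a)
r(k) = -5*k
N(0)*r(2) = (-4 + 0)*(-5*2) = -4*(-10) = 40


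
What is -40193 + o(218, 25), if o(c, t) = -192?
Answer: -40385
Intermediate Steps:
-40193 + o(218, 25) = -40193 - 192 = -40385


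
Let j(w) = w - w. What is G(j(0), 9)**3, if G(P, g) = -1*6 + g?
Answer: 27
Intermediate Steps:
j(w) = 0
G(P, g) = -6 + g
G(j(0), 9)**3 = (-6 + 9)**3 = 3**3 = 27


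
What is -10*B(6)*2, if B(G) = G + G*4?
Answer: -600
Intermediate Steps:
B(G) = 5*G (B(G) = G + 4*G = 5*G)
-10*B(6)*2 = -50*6*2 = -10*30*2 = -300*2 = -600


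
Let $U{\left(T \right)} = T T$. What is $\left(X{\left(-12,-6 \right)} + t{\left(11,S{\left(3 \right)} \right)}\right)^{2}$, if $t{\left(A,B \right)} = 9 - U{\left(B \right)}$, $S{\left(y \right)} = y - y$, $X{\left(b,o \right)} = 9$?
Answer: $324$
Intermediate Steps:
$U{\left(T \right)} = T^{2}$
$S{\left(y \right)} = 0$
$t{\left(A,B \right)} = 9 - B^{2}$
$\left(X{\left(-12,-6 \right)} + t{\left(11,S{\left(3 \right)} \right)}\right)^{2} = \left(9 + \left(9 - 0^{2}\right)\right)^{2} = \left(9 + \left(9 - 0\right)\right)^{2} = \left(9 + \left(9 + 0\right)\right)^{2} = \left(9 + 9\right)^{2} = 18^{2} = 324$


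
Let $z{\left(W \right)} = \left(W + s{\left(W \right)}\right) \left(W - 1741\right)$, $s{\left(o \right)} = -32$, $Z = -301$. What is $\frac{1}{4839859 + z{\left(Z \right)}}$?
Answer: $\frac{1}{5519845} \approx 1.8116 \cdot 10^{-7}$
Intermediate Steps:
$z{\left(W \right)} = \left(-1741 + W\right) \left(-32 + W\right)$ ($z{\left(W \right)} = \left(W - 32\right) \left(W - 1741\right) = \left(-32 + W\right) \left(-1741 + W\right) = \left(-1741 + W\right) \left(-32 + W\right)$)
$\frac{1}{4839859 + z{\left(Z \right)}} = \frac{1}{4839859 + \left(55712 + \left(-301\right)^{2} - -533673\right)} = \frac{1}{4839859 + \left(55712 + 90601 + 533673\right)} = \frac{1}{4839859 + 679986} = \frac{1}{5519845}$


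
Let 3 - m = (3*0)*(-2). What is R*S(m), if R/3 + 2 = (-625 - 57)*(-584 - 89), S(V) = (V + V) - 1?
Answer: 6884760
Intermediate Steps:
m = 3 (m = 3 - 3*0*(-2) = 3 - 0*(-2) = 3 - 1*0 = 3 + 0 = 3)
S(V) = -1 + 2*V (S(V) = 2*V - 1 = -1 + 2*V)
R = 1376952 (R = -6 + 3*((-625 - 57)*(-584 - 89)) = -6 + 3*(-682*(-673)) = -6 + 3*458986 = -6 + 1376958 = 1376952)
R*S(m) = 1376952*(-1 + 2*3) = 1376952*(-1 + 6) = 1376952*5 = 6884760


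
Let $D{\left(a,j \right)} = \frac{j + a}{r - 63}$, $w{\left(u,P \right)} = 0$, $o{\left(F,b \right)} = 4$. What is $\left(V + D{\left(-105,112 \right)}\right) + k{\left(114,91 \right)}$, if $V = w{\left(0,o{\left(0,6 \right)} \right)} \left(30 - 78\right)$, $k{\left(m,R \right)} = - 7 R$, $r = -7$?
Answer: $- \frac{6371}{10} \approx -637.1$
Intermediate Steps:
$D{\left(a,j \right)} = - \frac{a}{70} - \frac{j}{70}$ ($D{\left(a,j \right)} = \frac{j + a}{-7 - 63} = \frac{a + j}{-70} = \left(a + j\right) \left(- \frac{1}{70}\right) = - \frac{a}{70} - \frac{j}{70}$)
$V = 0$ ($V = 0 \left(30 - 78\right) = 0 \left(-48\right) = 0$)
$\left(V + D{\left(-105,112 \right)}\right) + k{\left(114,91 \right)} = \left(0 - \frac{1}{10}\right) - 637 = - \frac{1}{10} - 637 = - \frac{6371}{10}$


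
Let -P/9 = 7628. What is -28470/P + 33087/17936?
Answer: 231843887/102611856 ≈ 2.2594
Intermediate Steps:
P = -68652 (P = -9*7628 = -68652)
-28470/P + 33087/17936 = -28470/(-68652) + 33087/17936 = -28470*(-1/68652) + 33087*(1/17936) = 4745/11442 + 33087/17936 = 231843887/102611856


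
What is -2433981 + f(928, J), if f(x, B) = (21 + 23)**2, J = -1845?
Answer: -2432045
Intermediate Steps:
f(x, B) = 1936 (f(x, B) = 44**2 = 1936)
-2433981 + f(928, J) = -2433981 + 1936 = -2432045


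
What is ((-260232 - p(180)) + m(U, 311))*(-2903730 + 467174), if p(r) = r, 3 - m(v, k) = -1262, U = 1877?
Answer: 631426177732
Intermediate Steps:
m(v, k) = 1265 (m(v, k) = 3 - 1*(-1262) = 3 + 1262 = 1265)
((-260232 - p(180)) + m(U, 311))*(-2903730 + 467174) = ((-260232 - 1*180) + 1265)*(-2903730 + 467174) = ((-260232 - 180) + 1265)*(-2436556) = (-260412 + 1265)*(-2436556) = -259147*(-2436556) = 631426177732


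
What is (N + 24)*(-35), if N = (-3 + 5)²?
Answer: -980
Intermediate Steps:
N = 4 (N = 2² = 4)
(N + 24)*(-35) = (4 + 24)*(-35) = 28*(-35) = -980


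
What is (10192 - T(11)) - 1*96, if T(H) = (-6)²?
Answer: 10060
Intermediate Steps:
T(H) = 36
(10192 - T(11)) - 1*96 = (10192 - 1*36) - 1*96 = (10192 - 36) - 96 = 10156 - 96 = 10060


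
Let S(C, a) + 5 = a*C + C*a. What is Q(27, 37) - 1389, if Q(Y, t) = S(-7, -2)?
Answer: -1366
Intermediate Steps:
S(C, a) = -5 + 2*C*a (S(C, a) = -5 + (a*C + C*a) = -5 + (C*a + C*a) = -5 + 2*C*a)
Q(Y, t) = 23 (Q(Y, t) = -5 + 2*(-7)*(-2) = -5 + 28 = 23)
Q(27, 37) - 1389 = 23 - 1389 = -1366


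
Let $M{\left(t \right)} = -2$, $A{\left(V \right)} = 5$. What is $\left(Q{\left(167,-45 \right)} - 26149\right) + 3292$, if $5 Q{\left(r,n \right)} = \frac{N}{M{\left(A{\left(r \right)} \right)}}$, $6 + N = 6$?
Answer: $-22857$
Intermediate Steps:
$N = 0$ ($N = -6 + 6 = 0$)
$Q{\left(r,n \right)} = 0$ ($Q{\left(r,n \right)} = \frac{0 \frac{1}{-2}}{5} = \frac{0 \left(- \frac{1}{2}\right)}{5} = \frac{1}{5} \cdot 0 = 0$)
$\left(Q{\left(167,-45 \right)} - 26149\right) + 3292 = \left(0 - 26149\right) + 3292 = -26149 + 3292 = -22857$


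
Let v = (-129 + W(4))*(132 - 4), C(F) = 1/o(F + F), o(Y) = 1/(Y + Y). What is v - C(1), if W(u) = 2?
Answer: -16260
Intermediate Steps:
o(Y) = 1/(2*Y)
C(F) = 4*F (C(F) = 1/(1/(2*(F + F))) = 1/(1/(2*((2*F)))) = 1/((1/(2*F))/2) = 1/(1/(4*F)) = 4*F)
v = -16256 (v = (-129 + 2)*(132 - 4) = -127*128 = -16256)
v - C(1) = -16256 - 4 = -16260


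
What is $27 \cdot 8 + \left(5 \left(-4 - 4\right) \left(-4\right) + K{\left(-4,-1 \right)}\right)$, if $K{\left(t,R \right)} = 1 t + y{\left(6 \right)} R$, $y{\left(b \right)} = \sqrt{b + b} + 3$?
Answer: $369 - 2 \sqrt{3} \approx 365.54$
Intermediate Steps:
$y{\left(b \right)} = 3 + \sqrt{2} \sqrt{b}$ ($y{\left(b \right)} = \sqrt{2 b} + 3 = \sqrt{2} \sqrt{b} + 3 = 3 + \sqrt{2} \sqrt{b}$)
$K{\left(t,R \right)} = t + R \left(3 + 2 \sqrt{3}\right)$ ($K{\left(t,R \right)} = 1 t + \left(3 + \sqrt{2} \sqrt{6}\right) R = t + \left(3 + 2 \sqrt{3}\right) R = t + R \left(3 + 2 \sqrt{3}\right)$)
$27 \cdot 8 + \left(5 \left(-4 - 4\right) \left(-4\right) + K{\left(-4,-1 \right)}\right) = 27 \cdot 8 - \left(7 + 2 \sqrt{3} - 5 \left(-4 - 4\right) \left(-4\right)\right) = 216 - \left(7 + 2 \sqrt{3} - \left(-40\right) \left(-4\right)\right) = 216 + \left(5 \cdot 32 - \left(7 + 2 \sqrt{3}\right)\right) = 216 + \left(160 - \left(7 + 2 \sqrt{3}\right)\right) = 216 + \left(153 - 2 \sqrt{3}\right) = 369 - 2 \sqrt{3}$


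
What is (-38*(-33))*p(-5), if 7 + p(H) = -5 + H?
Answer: -21318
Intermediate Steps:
p(H) = -12 + H (p(H) = -7 + (-5 + H) = -12 + H)
(-38*(-33))*p(-5) = (-38*(-33))*(-12 - 5) = 1254*(-17) = -21318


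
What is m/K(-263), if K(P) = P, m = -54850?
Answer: 54850/263 ≈ 208.56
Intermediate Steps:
m/K(-263) = -54850/(-263) = -54850*(-1/263) = 54850/263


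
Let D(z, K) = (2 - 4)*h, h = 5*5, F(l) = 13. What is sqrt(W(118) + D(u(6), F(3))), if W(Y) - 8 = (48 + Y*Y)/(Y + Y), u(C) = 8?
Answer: sqrt(59885)/59 ≈ 4.1477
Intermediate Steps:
h = 25
W(Y) = 8 + (48 + Y**2)/(2*Y) (W(Y) = 8 + (48 + Y*Y)/(Y + Y) = 8 + (48 + Y**2)/((2*Y)) = 8 + (48 + Y**2)*(1/(2*Y)) = 8 + (48 + Y**2)/(2*Y))
D(z, K) = -50 (D(z, K) = (2 - 4)*25 = -2*25 = -50)
sqrt(W(118) + D(u(6), F(3))) = sqrt((8 + (1/2)*118 + 24/118) - 50) = sqrt((8 + 59 + 24*(1/118)) - 50) = sqrt((8 + 59 + 12/59) - 50) = sqrt(3965/59 - 50) = sqrt(1015/59) = sqrt(59885)/59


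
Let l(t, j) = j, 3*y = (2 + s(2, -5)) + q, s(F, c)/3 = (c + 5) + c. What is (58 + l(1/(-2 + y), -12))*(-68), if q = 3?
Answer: -3128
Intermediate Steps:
s(F, c) = 15 + 6*c (s(F, c) = 3*((c + 5) + c) = 3*((5 + c) + c) = 3*(5 + 2*c) = 15 + 6*c)
y = -10/3 (y = ((2 + (15 + 6*(-5))) + 3)/3 = ((2 + (15 - 30)) + 3)/3 = ((2 - 15) + 3)/3 = (-13 + 3)/3 = (⅓)*(-10) = -10/3 ≈ -3.3333)
(58 + l(1/(-2 + y), -12))*(-68) = (58 - 12)*(-68) = 46*(-68) = -3128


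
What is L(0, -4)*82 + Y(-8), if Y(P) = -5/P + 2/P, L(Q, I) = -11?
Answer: -7213/8 ≈ -901.63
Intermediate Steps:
Y(P) = -3/P
L(0, -4)*82 + Y(-8) = -11*82 - 3/(-8) = -902 - 3*(-⅛) = -902 + 3/8 = -7213/8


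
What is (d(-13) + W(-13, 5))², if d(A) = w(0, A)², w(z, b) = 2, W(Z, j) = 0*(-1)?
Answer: 16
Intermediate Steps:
W(Z, j) = 0
d(A) = 4 (d(A) = 2² = 4)
(d(-13) + W(-13, 5))² = (4 + 0)² = 4² = 16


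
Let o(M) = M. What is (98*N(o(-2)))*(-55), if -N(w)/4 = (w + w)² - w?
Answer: 388080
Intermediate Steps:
N(w) = -16*w² + 4*w (N(w) = -4*((w + w)² - w) = -4*((2*w)² - w) = -4*(4*w² - w) = -4*(-w + 4*w²) = -16*w² + 4*w)
(98*N(o(-2)))*(-55) = (98*(4*(-2)*(1 - 4*(-2))))*(-55) = (98*(4*(-2)*(1 + 8)))*(-55) = (98*(4*(-2)*9))*(-55) = (98*(-72))*(-55) = -7056*(-55) = 388080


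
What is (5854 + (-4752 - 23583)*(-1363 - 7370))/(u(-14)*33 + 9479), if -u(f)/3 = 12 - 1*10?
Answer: 247455409/9281 ≈ 26663.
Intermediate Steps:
u(f) = -6 (u(f) = -3*(12 - 1*10) = -3*(12 - 10) = -3*2 = -6)
(5854 + (-4752 - 23583)*(-1363 - 7370))/(u(-14)*33 + 9479) = (5854 + (-4752 - 23583)*(-1363 - 7370))/(-6*33 + 9479) = (5854 - 28335*(-8733))/(-198 + 9479) = (5854 + 247449555)/9281 = 247455409*(1/9281) = 247455409/9281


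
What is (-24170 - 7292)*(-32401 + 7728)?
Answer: 776261926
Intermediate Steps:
(-24170 - 7292)*(-32401 + 7728) = -31462*(-24673) = 776261926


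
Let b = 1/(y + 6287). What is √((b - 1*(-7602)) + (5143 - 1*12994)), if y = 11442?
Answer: 2*I*√19566256270/17729 ≈ 15.78*I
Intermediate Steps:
b = 1/17729 (b = 1/(11442 + 6287) = 1/17729 ≈ 5.6405e-5)
√((b - 1*(-7602)) + (5143 - 1*12994)) = √((1/17729 - 1*(-7602)) + (5143 - 1*12994)) = √((1/17729 + 7602) + (5143 - 12994)) = √(134775859/17729 - 7851) = √(-4414520/17729) = 2*I*√19566256270/17729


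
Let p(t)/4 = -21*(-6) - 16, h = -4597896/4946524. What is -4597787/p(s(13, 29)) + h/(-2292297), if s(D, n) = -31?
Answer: -35904860045083823/3436030947160 ≈ -10450.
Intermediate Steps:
h = -1149474/1236631 (h = -4597896*1/4946524 = -1149474/1236631 ≈ -0.92952)
p(t) = 440 (p(t) = 4*(-21*(-6) - 16) = 4*(126 - 16) = 4*110 = 440)
-4597787/p(s(13, 29)) + h/(-2292297) = -4597787/440 - 1149474/1236631/(-2292297) = -4597787*1/440 - 1149474/1236631*(-1/2292297) = -4597787/440 + 383158/944908510469 = -35904860045083823/3436030947160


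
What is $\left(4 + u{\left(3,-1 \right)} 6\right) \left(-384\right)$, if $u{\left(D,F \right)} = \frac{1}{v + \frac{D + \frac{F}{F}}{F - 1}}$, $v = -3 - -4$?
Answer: $768$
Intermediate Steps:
$v = 1$ ($v = -3 + 4 = 1$)
$u{\left(D,F \right)} = \frac{1}{1 + \frac{1 + D}{-1 + F}}$ ($u{\left(D,F \right)} = \frac{1}{1 + \frac{D + \frac{F}{F}}{F - 1}} = \frac{1}{1 + \frac{D + 1}{-1 + F}} = \frac{1}{1 + \frac{1 + D}{-1 + F}}$)
$\left(4 + u{\left(3,-1 \right)} 6\right) \left(-384\right) = \left(4 + \frac{-1 - 1}{3 - 1} \cdot 6\right) \left(-384\right) = \left(4 + \frac{1}{2} \left(-2\right) 6\right) \left(-384\right) = \left(4 - 6\right) \left(-384\right) = \left(-2\right) \left(-384\right) = 768$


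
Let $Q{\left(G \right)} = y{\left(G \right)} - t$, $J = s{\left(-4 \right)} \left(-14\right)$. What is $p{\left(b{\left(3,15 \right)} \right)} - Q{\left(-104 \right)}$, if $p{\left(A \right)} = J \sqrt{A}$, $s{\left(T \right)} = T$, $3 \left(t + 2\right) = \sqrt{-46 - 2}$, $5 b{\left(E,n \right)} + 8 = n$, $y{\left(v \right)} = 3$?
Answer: $-5 + \frac{56 \sqrt{35}}{5} + \frac{4 i \sqrt{3}}{3} \approx 61.26 + 2.3094 i$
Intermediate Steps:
$b{\left(E,n \right)} = - \frac{8}{5} + \frac{n}{5}$
$t = -2 + \frac{4 i \sqrt{3}}{3}$ ($t = -2 + \frac{\sqrt{-46 - 2}}{3} = -2 + \frac{\sqrt{-48}}{3} = -2 + \frac{4 i \sqrt{3}}{3} \approx -2.0 + 2.3094 i$)
$J = 56$ ($J = \left(-4\right) \left(-14\right) = 56$)
$p{\left(A \right)} = 56 \sqrt{A}$
$Q{\left(G \right)} = 5 - \frac{4 i \sqrt{3}}{3}$ ($Q{\left(G \right)} = 3 - \left(-2 + \frac{4 i \sqrt{3}}{3}\right) = 3 + \left(2 - \frac{4 i \sqrt{3}}{3}\right) = 5 - \frac{4 i \sqrt{3}}{3}$)
$p{\left(b{\left(3,15 \right)} \right)} - Q{\left(-104 \right)} = 56 \sqrt{- \frac{8}{5} + \frac{1}{5} \cdot 15} - \left(5 - \frac{4 i \sqrt{3}}{3}\right) = 56 \sqrt{- \frac{8}{5} + 3} - \left(5 - \frac{4 i \sqrt{3}}{3}\right) = 56 \sqrt{\frac{7}{5}} - \left(5 - \frac{4 i \sqrt{3}}{3}\right) = 56 \frac{\sqrt{35}}{5} - \left(5 - \frac{4 i \sqrt{3}}{3}\right) = \frac{56 \sqrt{35}}{5} - \left(5 - \frac{4 i \sqrt{3}}{3}\right) = -5 + \frac{56 \sqrt{35}}{5} + \frac{4 i \sqrt{3}}{3}$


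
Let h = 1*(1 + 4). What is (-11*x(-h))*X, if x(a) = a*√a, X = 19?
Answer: 1045*I*√5 ≈ 2336.7*I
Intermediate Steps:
h = 5 (h = 1*5 = 5)
x(a) = a^(3/2)
(-11*x(-h))*X = -11*(-5*I*√5)*19 = -(-55)*I*√5*19 = (55*I*√5)*19 = 1045*I*√5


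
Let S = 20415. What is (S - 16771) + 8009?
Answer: 11653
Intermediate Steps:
(S - 16771) + 8009 = (20415 - 16771) + 8009 = 3644 + 8009 = 11653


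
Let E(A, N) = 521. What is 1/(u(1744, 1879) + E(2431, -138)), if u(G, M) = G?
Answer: 1/2265 ≈ 0.00044150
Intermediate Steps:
1/(u(1744, 1879) + E(2431, -138)) = 1/(1744 + 521) = 1/2265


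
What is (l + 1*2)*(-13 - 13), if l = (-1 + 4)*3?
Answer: -286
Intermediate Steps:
l = 9 (l = 3*3 = 9)
(l + 1*2)*(-13 - 13) = (9 + 1*2)*(-13 - 13) = (9 + 2)*(-26) = 11*(-26) = -286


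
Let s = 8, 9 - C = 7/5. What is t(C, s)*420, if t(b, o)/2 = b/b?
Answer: 840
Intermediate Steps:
C = 38/5 (C = 9 - 7/5 = 38/5 ≈ 7.6000)
t(b, o) = 2 (t(b, o) = 2*(b/b) = 2*1 = 2)
t(C, s)*420 = 2*420 = 840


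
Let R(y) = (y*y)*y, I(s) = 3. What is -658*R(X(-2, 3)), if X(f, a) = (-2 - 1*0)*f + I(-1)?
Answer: -225694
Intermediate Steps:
X(f, a) = 3 - 2*f (X(f, a) = (-2 - 1*0)*f + 3 = (-2 + 0)*f + 3 = -2*f + 3 = 3 - 2*f)
R(y) = y³ (R(y) = y²*y = y³)
-658*R(X(-2, 3)) = -658*(3 - 2*(-2))³ = -658*(3 + 4)³ = -658*7³ = -658*343 = -225694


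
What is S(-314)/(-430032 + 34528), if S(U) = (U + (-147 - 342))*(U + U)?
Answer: -126071/98876 ≈ -1.2750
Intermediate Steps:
S(U) = 2*U*(-489 + U) (S(U) = (U - 489)*(2*U) = (-489 + U)*(2*U) = 2*U*(-489 + U))
S(-314)/(-430032 + 34528) = (2*(-314)*(-489 - 314))/(-430032 + 34528) = (2*(-314)*(-803))/(-395504) = 504284*(-1/395504) = -126071/98876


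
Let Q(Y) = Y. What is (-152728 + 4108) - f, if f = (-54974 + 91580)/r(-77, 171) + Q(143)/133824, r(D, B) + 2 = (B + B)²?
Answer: -1163126556688735/7826161344 ≈ -1.4862e+5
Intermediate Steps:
r(D, B) = -2 + 4*B² (r(D, B) = -2 + (B + B)² = -2 + (2*B)² = -2 + 4*B²)
f = 2457743455/7826161344 (f = (-54974 + 91580)/(-2 + 4*171²) + 143/133824 = 36606/(-2 + 4*29241) + 143*(1/133824) = 36606/(-2 + 116964) + 143/133824 = 36606/116962 + 143/133824 = 36606*(1/116962) + 143/133824 = 18303/58481 + 143/133824 = 2457743455/7826161344 ≈ 0.31404)
(-152728 + 4108) - f = (-152728 + 4108) - 1*2457743455/7826161344 = -148620 - 2457743455/7826161344 = -1163126556688735/7826161344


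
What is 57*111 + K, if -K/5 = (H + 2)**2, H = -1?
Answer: 6322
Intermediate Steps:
K = -5 (K = -5*(-1 + 2)**2 = -5*1**2 = -5*1 = -5)
57*111 + K = 57*111 - 5 = 6327 - 5 = 6322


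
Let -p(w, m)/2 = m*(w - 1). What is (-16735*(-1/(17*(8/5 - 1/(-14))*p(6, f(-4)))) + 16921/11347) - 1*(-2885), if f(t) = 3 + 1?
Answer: 259253750981/90276732 ≈ 2871.8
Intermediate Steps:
f(t) = 4
p(w, m) = -2*m*(-1 + w) (p(w, m) = -2*m*(w - 1) = -2*m*(-1 + w))
(-16735*(-1/(17*(8/5 - 1/(-14))*p(6, f(-4)))) + 16921/11347) - 1*(-2885) = (-16735*(-1/(136*(1 - 1*6)*(8/5 - 1/(-14)))) + 16921/11347) - 1*(-2885) = (-16735*(-1/(136*(1 - 6)*(8*(1/5) - 1*(-1/14)))) + 16921*(1/11347)) + 2885 = (-16735*1/(680*(8/5 + 1/14)) + 16921/11347) + 2885 = (-16735/(-17*(-40)*(117/70)) + 16921/11347) + 2885 = (-16735/(680*(117/70)) + 16921/11347) + 2885 = (-16735/7956/7 + 16921/11347) + 2885 = (-16735*7/7956 + 16921/11347) + 2885 = (-117145/7956 + 16921/11347) + 2885 = -1194620839/90276732 + 2885 = 259253750981/90276732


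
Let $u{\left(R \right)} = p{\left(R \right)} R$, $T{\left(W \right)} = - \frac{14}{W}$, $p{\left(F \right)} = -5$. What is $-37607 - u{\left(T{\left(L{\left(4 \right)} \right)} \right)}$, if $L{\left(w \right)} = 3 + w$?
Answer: $-37617$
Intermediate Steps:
$u{\left(R \right)} = - 5 R$
$-37607 - u{\left(T{\left(L{\left(4 \right)} \right)} \right)} = -37607 - - 5 \left(- \frac{14}{3 + 4}\right) = -37607 - - 5 \left(- \frac{14}{7}\right) = -37607 - - 5 \left(\left(-14\right) \frac{1}{7}\right) = -37607 - \left(-5\right) \left(-2\right) = -37607 - 10 = -37617$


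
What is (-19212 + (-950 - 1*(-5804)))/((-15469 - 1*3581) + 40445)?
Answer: -14358/21395 ≈ -0.67109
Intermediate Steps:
(-19212 + (-950 - 1*(-5804)))/((-15469 - 1*3581) + 40445) = (-19212 + (-950 + 5804))/((-15469 - 3581) + 40445) = (-19212 + 4854)/(-19050 + 40445) = -14358/21395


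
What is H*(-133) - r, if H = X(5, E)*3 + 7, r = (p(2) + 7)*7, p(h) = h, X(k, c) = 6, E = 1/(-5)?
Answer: -3388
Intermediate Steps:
E = -⅕ ≈ -0.20000
r = 63 (r = (2 + 7)*7 = 9*7 = 63)
H = 25 (H = 6*3 + 7 = 18 + 7 = 25)
H*(-133) - r = 25*(-133) - 1*63 = -3325 - 63 = -3388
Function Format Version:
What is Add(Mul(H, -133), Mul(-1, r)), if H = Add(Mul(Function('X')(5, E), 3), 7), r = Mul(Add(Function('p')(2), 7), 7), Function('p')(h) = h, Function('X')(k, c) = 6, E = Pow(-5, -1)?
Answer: -3388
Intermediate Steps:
E = Rational(-1, 5) ≈ -0.20000
r = 63 (r = Mul(Add(2, 7), 7) = Mul(9, 7) = 63)
H = 25 (H = Add(Mul(6, 3), 7) = Add(18, 7) = 25)
Add(Mul(H, -133), Mul(-1, r)) = Add(Mul(25, -133), Mul(-1, 63)) = Add(-3325, -63) = -3388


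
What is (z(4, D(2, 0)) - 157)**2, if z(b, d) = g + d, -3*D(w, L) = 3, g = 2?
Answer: 24336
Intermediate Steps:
D(w, L) = -1 (D(w, L) = -1/3*3 = -1)
z(b, d) = 2 + d
(z(4, D(2, 0)) - 157)**2 = ((2 - 1) - 157)**2 = (1 - 157)**2 = (-156)**2 = 24336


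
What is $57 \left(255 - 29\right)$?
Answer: $12882$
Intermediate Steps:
$57 \left(255 - 29\right) = 57 \cdot 226 = 12882$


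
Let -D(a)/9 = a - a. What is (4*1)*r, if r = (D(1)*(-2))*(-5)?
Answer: 0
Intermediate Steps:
D(a) = 0 (D(a) = -9*(a - a) = -9*0 = 0)
r = 0 (r = (0*(-2))*(-5) = 0*(-5) = 0)
(4*1)*r = (4*1)*0 = 4*0 = 0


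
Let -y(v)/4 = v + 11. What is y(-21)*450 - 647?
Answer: 17353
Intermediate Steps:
y(v) = -44 - 4*v (y(v) = -4*(v + 11) = -4*(11 + v) = -44 - 4*v)
y(-21)*450 - 647 = (-44 - 4*(-21))*450 - 647 = (-44 + 84)*450 - 647 = 40*450 - 647 = 18000 - 647 = 17353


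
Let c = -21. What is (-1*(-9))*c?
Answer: -189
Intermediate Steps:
(-1*(-9))*c = -1*(-9)*(-21) = 9*(-21) = -189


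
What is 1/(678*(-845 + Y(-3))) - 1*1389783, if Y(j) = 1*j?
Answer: -799047397153/574944 ≈ -1.3898e+6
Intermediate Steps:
Y(j) = j
1/(678*(-845 + Y(-3))) - 1*1389783 = 1/(678*(-845 - 3)) - 1*1389783 = 1/(678*(-848)) - 1389783 = 1/(-574944) - 1389783 = -1/574944 - 1389783 = -799047397153/574944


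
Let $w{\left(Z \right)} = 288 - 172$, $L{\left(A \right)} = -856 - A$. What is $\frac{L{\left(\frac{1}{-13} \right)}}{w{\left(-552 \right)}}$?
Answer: $- \frac{11127}{1508} \approx -7.3786$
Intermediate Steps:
$w{\left(Z \right)} = 116$
$\frac{L{\left(\frac{1}{-13} \right)}}{w{\left(-552 \right)}} = \frac{-856 - \frac{1}{-13}}{116} = \left(-856 - - \frac{1}{13}\right) \frac{1}{116} = \left(-856 + \frac{1}{13}\right) \frac{1}{116} = \left(- \frac{11127}{13}\right) \frac{1}{116} = - \frac{11127}{1508}$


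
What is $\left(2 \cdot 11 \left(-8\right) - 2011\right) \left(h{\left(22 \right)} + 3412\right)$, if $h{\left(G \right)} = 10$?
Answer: $-7483914$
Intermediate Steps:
$\left(2 \cdot 11 \left(-8\right) - 2011\right) \left(h{\left(22 \right)} + 3412\right) = \left(2 \cdot 11 \left(-8\right) - 2011\right) \left(10 + 3412\right) = \left(22 \left(-8\right) - 2011\right) 3422 = \left(-176 - 2011\right) 3422 = \left(-2187\right) 3422 = -7483914$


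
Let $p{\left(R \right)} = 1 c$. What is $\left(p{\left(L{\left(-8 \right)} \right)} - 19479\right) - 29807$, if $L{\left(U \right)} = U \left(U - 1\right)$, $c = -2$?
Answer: $-49288$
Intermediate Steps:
$L{\left(U \right)} = U \left(-1 + U\right)$
$p{\left(R \right)} = -2$ ($p{\left(R \right)} = 1 \left(-2\right) = -2$)
$\left(p{\left(L{\left(-8 \right)} \right)} - 19479\right) - 29807 = \left(-2 - 19479\right) - 29807 = -19481 - 29807 = -49288$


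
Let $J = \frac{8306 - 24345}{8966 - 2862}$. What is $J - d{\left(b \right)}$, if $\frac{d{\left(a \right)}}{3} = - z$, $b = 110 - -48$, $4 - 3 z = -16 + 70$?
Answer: $- \frac{321239}{6104} \approx -52.628$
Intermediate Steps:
$z = - \frac{50}{3}$ ($z = \frac{4}{3} - \frac{-16 + 70}{3} = \frac{4}{3} - 18 = - \frac{50}{3} \approx -16.667$)
$b = 158$ ($b = 110 + 48 = 158$)
$d{\left(a \right)} = 50$ ($d{\left(a \right)} = 3 \left(\left(-1\right) \left(- \frac{50}{3}\right)\right) = 3 \cdot \frac{50}{3} = 50$)
$J = - \frac{16039}{6104} \approx -2.6276$
$J - d{\left(b \right)} = - \frac{16039}{6104} - 50 = - \frac{321239}{6104}$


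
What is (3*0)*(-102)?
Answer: 0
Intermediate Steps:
(3*0)*(-102) = 0*(-102) = 0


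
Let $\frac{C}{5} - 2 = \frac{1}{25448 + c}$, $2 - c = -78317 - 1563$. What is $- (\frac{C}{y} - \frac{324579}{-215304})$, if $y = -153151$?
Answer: $- \frac{174522840724895}{115771794415944} \approx -1.5075$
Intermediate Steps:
$c = 79882$ ($c = 2 - \left(-78317 - 1563\right) = 2 - -79880 = 2 + 79880 = 79882$)
$C = \frac{210661}{21066}$ ($C = 10 + \frac{5}{25448 + 79882} = 10 + \frac{5}{105330} = 10 + 5 \cdot \frac{1}{105330} = 10 + \frac{1}{21066} = \frac{210661}{21066} \approx 10.0$)
$- (\frac{C}{y} - \frac{324579}{-215304}) = - (\frac{210661}{21066 \left(-153151\right)} - \frac{324579}{-215304}) = - (\frac{210661}{21066} \left(- \frac{1}{153151}\right) - - \frac{108193}{71768}) = - (- \frac{210661}{3226278966} + \frac{108193}{71768}) = \left(-1\right) \frac{174522840724895}{115771794415944} = - \frac{174522840724895}{115771794415944}$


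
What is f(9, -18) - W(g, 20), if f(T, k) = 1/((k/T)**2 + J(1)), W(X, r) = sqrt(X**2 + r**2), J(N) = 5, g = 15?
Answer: -224/9 ≈ -24.889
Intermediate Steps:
f(T, k) = 1/(5 + k**2/T**2) (f(T, k) = 1/((k/T)**2 + 5) = 1/(k**2/T**2 + 5) = 1/(5 + k**2/T**2))
f(9, -18) - W(g, 20) = 9**2/((-18)**2 + 5*9**2) - sqrt(15**2 + 20**2) = 81/(324 + 5*81) - sqrt(225 + 400) = 81/(324 + 405) - sqrt(625) = 81/729 - 1*25 = 81*(1/729) - 25 = 1/9 - 25 = -224/9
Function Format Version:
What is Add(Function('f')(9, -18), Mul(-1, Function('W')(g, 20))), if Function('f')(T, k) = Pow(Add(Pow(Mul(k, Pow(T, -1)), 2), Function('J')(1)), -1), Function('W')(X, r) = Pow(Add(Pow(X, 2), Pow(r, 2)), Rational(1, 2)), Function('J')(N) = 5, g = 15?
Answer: Rational(-224, 9) ≈ -24.889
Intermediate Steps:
Function('f')(T, k) = Pow(Add(5, Mul(Pow(T, -2), Pow(k, 2))), -1) (Function('f')(T, k) = Pow(Add(Pow(Mul(k, Pow(T, -1)), 2), 5), -1) = Pow(Add(Mul(Pow(T, -2), Pow(k, 2)), 5), -1) = Pow(Add(5, Mul(Pow(T, -2), Pow(k, 2))), -1))
Add(Function('f')(9, -18), Mul(-1, Function('W')(g, 20))) = Add(Mul(Pow(9, 2), Pow(Add(Pow(-18, 2), Mul(5, Pow(9, 2))), -1)), Mul(-1, Pow(Add(Pow(15, 2), Pow(20, 2)), Rational(1, 2)))) = Add(Mul(81, Pow(Add(324, Mul(5, 81)), -1)), Mul(-1, Pow(Add(225, 400), Rational(1, 2)))) = Add(Mul(81, Pow(Add(324, 405), -1)), Mul(-1, Pow(625, Rational(1, 2)))) = Add(Mul(81, Pow(729, -1)), Mul(-1, 25)) = Add(Mul(81, Rational(1, 729)), -25) = Add(Rational(1, 9), -25) = Rational(-224, 9)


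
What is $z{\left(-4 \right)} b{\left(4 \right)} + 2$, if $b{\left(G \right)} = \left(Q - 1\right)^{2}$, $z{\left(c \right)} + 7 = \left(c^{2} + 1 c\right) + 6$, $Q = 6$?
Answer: $277$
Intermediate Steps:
$z{\left(c \right)} = -1 + c + c^{2}$ ($z{\left(c \right)} = -7 + \left(\left(c^{2} + 1 c\right) + 6\right) = -7 + \left(\left(c^{2} + c\right) + 6\right) = -7 + \left(\left(c + c^{2}\right) + 6\right) = -7 + \left(6 + c + c^{2}\right) = -1 + c + c^{2}$)
$b{\left(G \right)} = 25$ ($b{\left(G \right)} = \left(6 - 1\right)^{2} = 5^{2} = 25$)
$z{\left(-4 \right)} b{\left(4 \right)} + 2 = \left(-1 - 4 + \left(-4\right)^{2}\right) 25 + 2 = \left(-1 - 4 + 16\right) 25 + 2 = 11 \cdot 25 + 2 = 275 + 2 = 277$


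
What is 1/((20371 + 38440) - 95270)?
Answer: -1/36459 ≈ -2.7428e-5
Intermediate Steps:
1/((20371 + 38440) - 95270) = 1/(58811 - 95270) = 1/(-36459) = -1/36459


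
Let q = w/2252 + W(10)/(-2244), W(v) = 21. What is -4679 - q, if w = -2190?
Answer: -1970025725/421124 ≈ -4678.0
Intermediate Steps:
q = -413471/421124 (q = -2190/2252 + 21/(-2244) = -2190*1/2252 + 21*(-1/2244) = -1095/1126 - 7/748 = -413471/421124 ≈ -0.98183)
-4679 - q = -4679 - 1*(-413471/421124) = -4679 + 413471/421124 = -1970025725/421124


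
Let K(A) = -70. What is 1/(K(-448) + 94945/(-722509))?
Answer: -722509/50670575 ≈ -0.014259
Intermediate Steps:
1/(K(-448) + 94945/(-722509)) = 1/(-70 + 94945/(-722509)) = 1/(-70 + 94945*(-1/722509)) = 1/(-70 - 94945/722509) = 1/(-50670575/722509) = -722509/50670575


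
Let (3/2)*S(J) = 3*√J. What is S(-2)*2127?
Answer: 4254*I*√2 ≈ 6016.1*I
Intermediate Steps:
S(J) = 2*√J (S(J) = 2*(3*√J)/3 = 2*√J)
S(-2)*2127 = (2*√(-2))*2127 = (2*(I*√2))*2127 = (2*I*√2)*2127 = 4254*I*√2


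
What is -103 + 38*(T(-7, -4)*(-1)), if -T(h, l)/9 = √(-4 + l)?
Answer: -103 + 684*I*√2 ≈ -103.0 + 967.32*I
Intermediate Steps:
T(h, l) = -9*√(-4 + l)
-103 + 38*(T(-7, -4)*(-1)) = -103 + 38*(-9*√(-4 - 4)*(-1)) = -103 + 38*(-18*I*√2*(-1)) = -103 + 38*(18*I*√2) = -103 + 684*I*√2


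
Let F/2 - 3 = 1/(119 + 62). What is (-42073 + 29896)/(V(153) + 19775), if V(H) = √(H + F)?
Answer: -43584831675/70780134344 + 12177*√5209361/70780134344 ≈ -0.61539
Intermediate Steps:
F = 1088/181 (F = 6 + 2/(119 + 62) = 6 + 2/181 = 1088/181 ≈ 6.0110)
V(H) = √(1088/181 + H) (V(H) = √(H + 1088/181) = √(1088/181 + H))
(-42073 + 29896)/(V(153) + 19775) = (-42073 + 29896)/(√(196928 + 32761*153)/181 + 19775) = -12177/(√(196928 + 5012433)/181 + 19775) = -12177/(√5209361/181 + 19775) = -12177/(19775 + √5209361/181)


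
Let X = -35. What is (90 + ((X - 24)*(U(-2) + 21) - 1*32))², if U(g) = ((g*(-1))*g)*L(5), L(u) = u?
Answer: 1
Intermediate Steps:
U(g) = -5*g² (U(g) = ((g*(-1))*g)*5 = ((-g)*g)*5 = -g²*5 = -5*g²)
(90 + ((X - 24)*(U(-2) + 21) - 1*32))² = (90 + ((-35 - 24)*(-5*(-2)² + 21) - 1*32))² = (90 + (-59*(-5*4 + 21) - 32))² = (90 + (-59*(-20 + 21) - 32))² = (90 + (-59*1 - 32))² = (90 + (-59 - 32))² = (90 - 91)² = (-1)² = 1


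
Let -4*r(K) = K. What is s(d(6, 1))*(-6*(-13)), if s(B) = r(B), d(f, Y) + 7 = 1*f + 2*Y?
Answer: -39/2 ≈ -19.500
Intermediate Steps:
d(f, Y) = -7 + f + 2*Y (d(f, Y) = -7 + (1*f + 2*Y) = -7 + (f + 2*Y) = -7 + f + 2*Y)
r(K) = -K/4
s(B) = -B/4
s(d(6, 1))*(-6*(-13)) = (-(-7 + 6 + 2*1)/4)*(-6*(-13)) = -(-7 + 6 + 2)/4*78 = -¼*1*78 = -¼*78 = -39/2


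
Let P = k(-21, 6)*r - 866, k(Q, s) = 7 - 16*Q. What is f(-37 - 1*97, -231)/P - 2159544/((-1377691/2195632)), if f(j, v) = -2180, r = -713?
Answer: 232739665211768956/67623962735 ≈ 3.4417e+6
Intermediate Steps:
k(Q, s) = 7 - 16*Q
P = -245425 (P = (7 - 16*(-21))*(-713) - 866 = (7 + 336)*(-713) - 866 = 343*(-713) - 866 = -244559 - 866 = -245425)
f(-37 - 1*97, -231)/P - 2159544/((-1377691/2195632)) = -2180/(-245425) - 2159544/((-1377691/2195632)) = -2180*(-1/245425) - 2159544/((-1377691*1/2195632)) = 436/49085 - 2159544/(-1377691/2195632) = 436/49085 - 2159544*(-2195632/1377691) = 436/49085 + 4741563911808/1377691 = 232739665211768956/67623962735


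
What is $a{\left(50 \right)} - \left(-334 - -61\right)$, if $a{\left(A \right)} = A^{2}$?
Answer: $2773$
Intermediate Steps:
$a{\left(50 \right)} - \left(-334 - -61\right) = 50^{2} - \left(-334 - -61\right) = 2500 - \left(-334 + 61\right) = 2500 - -273 = 2500 + 273 = 2773$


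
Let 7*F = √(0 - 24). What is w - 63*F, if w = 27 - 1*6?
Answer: 21 - 18*I*√6 ≈ 21.0 - 44.091*I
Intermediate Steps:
F = 2*I*√6/7 (F = √(0 - 24)/7 = √(-24)/7 = (2*I*√6)/7 = 2*I*√6/7 ≈ 0.69985*I)
w = 21 (w = 27 - 6 = 21)
w - 63*F = 21 - 18*I*√6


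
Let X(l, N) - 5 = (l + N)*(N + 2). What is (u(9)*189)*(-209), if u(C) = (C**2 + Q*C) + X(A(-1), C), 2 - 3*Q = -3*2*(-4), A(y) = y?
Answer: -4266108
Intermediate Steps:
X(l, N) = 5 + (2 + N)*(N + l) (X(l, N) = 5 + (l + N)*(N + 2) = 5 + (N + l)*(2 + N) = 5 + (2 + N)*(N + l))
Q = -22/3 (Q = 2/3 - (-3*2)*(-4)/3 = 2/3 - (-2)*(-4) = 2/3 - 1/3*24 = 2/3 - 8 = -22/3 ≈ -7.3333)
u(C) = 3 + 2*C**2 - 19*C/3 (u(C) = (C**2 - 22*C/3) + (5 + C**2 + 2*C + 2*(-1) + C*(-1)) = (C**2 - 22*C/3) + (5 + C**2 + 2*C - 2 - C) = (C**2 - 22*C/3) + (3 + C + C**2) = 3 + 2*C**2 - 19*C/3)
(u(9)*189)*(-209) = ((3 + 2*9**2 - 19/3*9)*189)*(-209) = ((3 + 2*81 - 57)*189)*(-209) = ((3 + 162 - 57)*189)*(-209) = (108*189)*(-209) = 20412*(-209) = -4266108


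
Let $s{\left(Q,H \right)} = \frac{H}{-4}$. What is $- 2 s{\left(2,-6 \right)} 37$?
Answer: $-111$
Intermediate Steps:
$s{\left(Q,H \right)} = - \frac{H}{4}$ ($s{\left(Q,H \right)} = H \left(- \frac{1}{4}\right) = - \frac{H}{4}$)
$- 2 s{\left(2,-6 \right)} 37 = - 2 \left(\left(- \frac{1}{4}\right) \left(-6\right)\right) 37 = \left(-2\right) \frac{3}{2} \cdot 37 = \left(-3\right) 37 = -111$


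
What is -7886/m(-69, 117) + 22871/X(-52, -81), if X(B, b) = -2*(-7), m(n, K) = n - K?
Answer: 2182205/1302 ≈ 1676.0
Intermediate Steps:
X(B, b) = 14
-7886/m(-69, 117) + 22871/X(-52, -81) = -7886/(-69 - 1*117) + 22871/14 = -7886/(-69 - 117) + 22871*(1/14) = -7886/(-186) + 22871/14 = -7886*(-1/186) + 22871/14 = 3943/93 + 22871/14 = 2182205/1302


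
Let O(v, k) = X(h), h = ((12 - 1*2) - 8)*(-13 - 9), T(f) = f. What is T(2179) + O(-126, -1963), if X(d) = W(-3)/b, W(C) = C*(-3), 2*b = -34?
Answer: 37034/17 ≈ 2178.5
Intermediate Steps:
b = -17 (b = (½)*(-34) = -17)
W(C) = -3*C
h = -44 (h = ((12 - 2) - 8)*(-22) = (10 - 8)*(-22) = 2*(-22) = -44)
X(d) = -9/17 (X(d) = -3*(-3)/(-17) = 9*(-1/17) = -9/17)
O(v, k) = -9/17
T(2179) + O(-126, -1963) = 2179 - 9/17 = 37034/17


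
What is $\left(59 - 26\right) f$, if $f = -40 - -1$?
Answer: $-1287$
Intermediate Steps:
$f = -39$ ($f = -40 + 1 = -39$)
$\left(59 - 26\right) f = \left(59 - 26\right) \left(-39\right) = 33 \left(-39\right) = -1287$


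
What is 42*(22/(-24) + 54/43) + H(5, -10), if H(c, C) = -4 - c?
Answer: 451/86 ≈ 5.2442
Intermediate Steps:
42*(22/(-24) + 54/43) + H(5, -10) = 42*(22/(-24) + 54/43) + (-4 - 1*5) = 42*(22*(-1/24) + 54*(1/43)) + (-4 - 5) = 42*(-11/12 + 54/43) - 9 = 42*(175/516) - 9 = 1225/86 - 9 = 451/86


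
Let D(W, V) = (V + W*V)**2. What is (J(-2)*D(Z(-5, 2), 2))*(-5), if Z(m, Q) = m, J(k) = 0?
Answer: 0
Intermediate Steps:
D(W, V) = (V + V*W)**2
(J(-2)*D(Z(-5, 2), 2))*(-5) = (0*(2**2*(1 - 5)**2))*(-5) = (0*(4*(-4)**2))*(-5) = (0*(4*16))*(-5) = (0*64)*(-5) = 0*(-5) = 0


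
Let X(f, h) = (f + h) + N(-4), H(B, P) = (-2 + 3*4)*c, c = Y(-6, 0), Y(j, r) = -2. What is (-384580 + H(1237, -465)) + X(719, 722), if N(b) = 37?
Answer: -383122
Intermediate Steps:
c = -2
H(B, P) = -20 (H(B, P) = (-2 + 3*4)*(-2) = (-2 + 12)*(-2) = 10*(-2) = -20)
X(f, h) = 37 + f + h (X(f, h) = (f + h) + 37 = 37 + f + h)
(-384580 + H(1237, -465)) + X(719, 722) = (-384580 - 20) + (37 + 719 + 722) = -384600 + 1478 = -383122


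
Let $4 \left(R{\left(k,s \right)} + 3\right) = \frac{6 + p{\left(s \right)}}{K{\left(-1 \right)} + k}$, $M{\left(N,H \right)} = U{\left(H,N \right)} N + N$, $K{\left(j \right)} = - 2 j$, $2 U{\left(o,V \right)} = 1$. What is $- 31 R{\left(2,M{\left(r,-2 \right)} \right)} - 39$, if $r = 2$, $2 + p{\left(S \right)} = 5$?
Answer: $\frac{585}{16} \approx 36.563$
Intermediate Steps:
$U{\left(o,V \right)} = \frac{1}{2}$ ($U{\left(o,V \right)} = \frac{1}{2} \cdot 1 = \frac{1}{2}$)
$p{\left(S \right)} = 3$ ($p{\left(S \right)} = -2 + 5 = 3$)
$M{\left(N,H \right)} = \frac{3 N}{2}$ ($M{\left(N,H \right)} = \frac{N}{2} + N = \frac{3 N}{2}$)
$R{\left(k,s \right)} = -3 + \frac{9}{4 \left(2 + k\right)}$ ($R{\left(k,s \right)} = -3 + \frac{\left(6 + 3\right) \frac{1}{\left(-2\right) \left(-1\right) + k}}{4} = -3 + \frac{9 \frac{1}{2 + k}}{4} = -3 + \frac{9}{4 \left(2 + k\right)}$)
$- 31 R{\left(2,M{\left(r,-2 \right)} \right)} - 39 = - 31 \frac{3 \left(-5 - 8\right)}{4 \left(2 + 2\right)} - 39 = - 31 \frac{3 \left(-5 - 8\right)}{4 \cdot 4} - 39 = - 31 \cdot \frac{3}{4} \cdot \frac{1}{4} \left(-13\right) - 39 = \left(-31\right) \left(- \frac{39}{16}\right) - 39 = \frac{1209}{16} - 39 = \frac{585}{16}$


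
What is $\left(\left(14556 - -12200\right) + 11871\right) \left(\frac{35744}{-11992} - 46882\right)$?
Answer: $- \frac{2714728195422}{1499} \approx -1.811 \cdot 10^{9}$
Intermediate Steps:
$\left(\left(14556 - -12200\right) + 11871\right) \left(\frac{35744}{-11992} - 46882\right) = \left(\left(14556 + 12200\right) + 11871\right) \left(35744 \left(- \frac{1}{11992}\right) - 46882\right) = \left(26756 + 11871\right) \left(- \frac{4468}{1499} - 46882\right) = 38627 \left(- \frac{70280586}{1499}\right) = - \frac{2714728195422}{1499}$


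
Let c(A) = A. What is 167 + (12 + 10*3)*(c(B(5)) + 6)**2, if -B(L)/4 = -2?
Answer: 8399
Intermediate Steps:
B(L) = 8 (B(L) = -4*(-2) = 8)
167 + (12 + 10*3)*(c(B(5)) + 6)**2 = 167 + (12 + 10*3)*(8 + 6)**2 = 167 + (12 + 30)*14**2 = 167 + 42*196 = 167 + 8232 = 8399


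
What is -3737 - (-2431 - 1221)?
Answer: -85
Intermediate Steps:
-3737 - (-2431 - 1221) = -3737 - 1*(-3652) = -3737 + 3652 = -85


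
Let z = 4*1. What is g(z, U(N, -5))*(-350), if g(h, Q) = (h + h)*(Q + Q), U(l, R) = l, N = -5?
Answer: 28000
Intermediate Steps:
z = 4
g(h, Q) = 4*Q*h (g(h, Q) = (2*h)*(2*Q) = 4*Q*h)
g(z, U(N, -5))*(-350) = (4*(-5)*4)*(-350) = -80*(-350) = 28000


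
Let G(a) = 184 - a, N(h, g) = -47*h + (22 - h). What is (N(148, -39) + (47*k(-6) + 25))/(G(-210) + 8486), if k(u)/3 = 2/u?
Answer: -⅘ ≈ -0.80000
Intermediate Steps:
N(h, g) = 22 - 48*h
k(u) = 6/u (k(u) = 3*(2/u) = 6/u)
(N(148, -39) + (47*k(-6) + 25))/(G(-210) + 8486) = ((22 - 48*148) + (47*(6/(-6)) + 25))/((184 - 1*(-210)) + 8486) = ((22 - 7104) + (47*(6*(-⅙)) + 25))/((184 + 210) + 8486) = (-7082 + (47*(-1) + 25))/(394 + 8486) = (-7082 + (-47 + 25))/8880 = (-7082 - 22)*(1/8880) = -7104*1/8880 = -⅘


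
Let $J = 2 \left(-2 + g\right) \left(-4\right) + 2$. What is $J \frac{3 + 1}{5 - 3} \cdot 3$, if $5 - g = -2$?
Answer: $-228$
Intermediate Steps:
$g = 7$ ($g = 5 - -2 = 5 + 2 = 7$)
$J = -38$ ($J = 2 \left(-2 + 7\right) \left(-4\right) + 2 = 2 \cdot 5 \left(-4\right) + 2 = 2 \left(-20\right) + 2 = -40 + 2 = -38$)
$J \frac{3 + 1}{5 - 3} \cdot 3 = - 38 \frac{3 + 1}{5 - 3} \cdot 3 = - 38 \cdot \frac{4}{2} \cdot 3 = - 38 \cdot 4 \cdot \frac{1}{2} \cdot 3 = \left(-38\right) 2 \cdot 3 = \left(-76\right) 3 = -228$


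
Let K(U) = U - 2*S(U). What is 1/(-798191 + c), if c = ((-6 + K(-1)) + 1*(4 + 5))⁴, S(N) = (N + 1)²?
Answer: -1/798175 ≈ -1.2529e-6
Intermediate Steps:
S(N) = (1 + N)²
K(U) = U - 2*(1 + U)²
c = 16 (c = ((-6 + (-1 - 2*(1 - 1)²)) + 1*(4 + 5))⁴ = ((-6 + (-1 - 2*0²)) + 1*9)⁴ = ((-6 + (-1 - 2*0)) + 9)⁴ = ((-6 + (-1 + 0)) + 9)⁴ = ((-6 - 1) + 9)⁴ = (-7 + 9)⁴ = 2⁴ = 16)
1/(-798191 + c) = 1/(-798191 + 16) = 1/(-798175) = -1/798175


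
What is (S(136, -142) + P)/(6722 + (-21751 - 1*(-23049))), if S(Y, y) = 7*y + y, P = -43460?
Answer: -11149/2005 ≈ -5.5606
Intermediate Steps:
S(Y, y) = 8*y
(S(136, -142) + P)/(6722 + (-21751 - 1*(-23049))) = (8*(-142) - 43460)/(6722 + (-21751 - 1*(-23049))) = (-1136 - 43460)/(6722 + (-21751 + 23049)) = -44596/(6722 + 1298) = -44596/8020 = -44596*1/8020 = -11149/2005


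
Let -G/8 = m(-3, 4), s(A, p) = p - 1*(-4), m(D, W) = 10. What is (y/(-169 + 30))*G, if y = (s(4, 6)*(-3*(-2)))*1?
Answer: 4800/139 ≈ 34.532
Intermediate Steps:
s(A, p) = 4 + p (s(A, p) = p + 4 = 4 + p)
G = -80 (G = -8*10 = -80)
y = 60 (y = ((4 + 6)*(-3*(-2)))*1 = (10*6)*1 = 60*1 = 60)
(y/(-169 + 30))*G = (60/(-169 + 30))*(-80) = (60/(-139))*(-80) = -1/139*60*(-80) = -60/139*(-80) = 4800/139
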